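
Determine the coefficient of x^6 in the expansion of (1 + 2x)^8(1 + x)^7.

Coefficient of x^6 = Σ_{j} C(8,j)·2^j·C(7,6-j)·1^(6-j) for j from 0 to 6.
= 7 + 336 + 3920 + 15680 + 23520 + 12544 + 1792 = 57799.

57799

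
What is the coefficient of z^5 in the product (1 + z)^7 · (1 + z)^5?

792

Coefficient of z^5 = Σ_{j} C(7,j)·C(5,5-j) for j from 0 to 5.
= 1 + 35 + 210 + 350 + 175 + 21 = 792.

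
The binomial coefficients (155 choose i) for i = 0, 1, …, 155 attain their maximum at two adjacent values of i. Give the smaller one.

For odd n = 155, C(155,i) peaks at i = (n−1)/2 and (n+1)/2; the smaller is 77.

77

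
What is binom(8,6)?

28

C(8,6) = C(8,2) by symmetry.
C(8,2) = (8·7) / 2! = 56 / 2 = 28.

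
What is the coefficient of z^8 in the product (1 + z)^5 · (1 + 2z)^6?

Coefficient of z^8 = Σ_{j} C(5,j)·1^j·C(6,8-j)·2^(8-j) for j from 2 to 5.
= 640 + 1920 + 1200 + 160 = 3920.

3920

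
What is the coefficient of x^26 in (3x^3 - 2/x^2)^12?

General term: C(12,j)·(3x^3)^j·(-2/x^2)^(12-j), with x-exponent 3j − 2(12−j) = 5j − 24.
Set 5j − 24 = 26: j = 10.
C(12,10) = 66; 3^10 = 59049; (-2)^2 = 4.
Coefficient = 66 · 59049 · 4 = 15588936.

15588936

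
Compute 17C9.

C(17,9) = C(17,8) by symmetry.
C(17,8) = (17·16·15·14·13·12·11·10) / 8! = 980179200 / 40320 = 24310.

24310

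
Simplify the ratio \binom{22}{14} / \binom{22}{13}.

9/14

C(n,k+1)/C(n,k) = (n−k)/(k+1) = (22−13)/(13+1) = 9/14.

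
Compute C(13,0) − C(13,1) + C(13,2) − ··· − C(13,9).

The partial alternating sum Σ_{k=0}^{9} (−1)^k C(13,k) = (−1)^9 C(12,9) = -220.

-220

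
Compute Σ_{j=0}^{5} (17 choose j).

9402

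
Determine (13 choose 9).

715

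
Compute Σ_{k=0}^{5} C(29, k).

146596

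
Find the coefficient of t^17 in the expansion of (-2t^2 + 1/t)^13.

292864

General term: C(13,j)·(-2t^2)^j·(1/t)^(13-j), with t-exponent 2j − 1(13−j) = 3j − 13.
Set 3j − 13 = 17: j = 10.
C(13,10) = 286; (-2)^10 = 1024; 1^3 = 1.
Coefficient = 286 · 1024 · 1 = 292864.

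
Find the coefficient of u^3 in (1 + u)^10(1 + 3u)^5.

Coefficient of u^3 = Σ_{j} C(10,j)·1^j·C(5,3-j)·3^(3-j) for j from 0 to 3.
= 270 + 900 + 675 + 120 = 1965.

1965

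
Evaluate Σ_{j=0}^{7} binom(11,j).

1816

1 + 11 + 55 + 165 + 330 + 462 + 462 + 330 = 1816.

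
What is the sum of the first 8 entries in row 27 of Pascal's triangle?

1285624

1 + 27 + 351 + 2925 + 17550 + 80730 + 296010 + 888030 = 1285624.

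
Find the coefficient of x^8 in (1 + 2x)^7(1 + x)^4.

Coefficient of x^8 = Σ_{j} C(7,j)·2^j·C(4,8-j)·1^(8-j) for j from 4 to 7.
= 560 + 2688 + 2688 + 512 = 6448.

6448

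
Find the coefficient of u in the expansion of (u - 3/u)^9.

General term: C(9,j)·(u)^j·(-3/u)^(9-j), with u-exponent 1j − 1(9−j) = 2j − 9.
Set 2j − 9 = 1: j = 5.
C(9,5) = 126; 1^5 = 1; (-3)^4 = 81.
Coefficient = 126 · 1 · 81 = 10206.

10206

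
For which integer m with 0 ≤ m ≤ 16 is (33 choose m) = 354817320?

12

C(33,m) increases on 0 ≤ m ≤ 16. C(33,11) = 193536720 and C(33,12) = 354817320, so m = 12.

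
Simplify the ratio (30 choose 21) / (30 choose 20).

10/21

C(n,k+1)/C(n,k) = (n−k)/(k+1) = (30−20)/(20+1) = 10/21.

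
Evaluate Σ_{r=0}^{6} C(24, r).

1 + 24 + 276 + 2024 + 10626 + 42504 + 134596 = 190051.

190051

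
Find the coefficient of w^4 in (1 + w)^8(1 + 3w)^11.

78148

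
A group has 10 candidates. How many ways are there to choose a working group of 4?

This is C(10,4) = 210.

210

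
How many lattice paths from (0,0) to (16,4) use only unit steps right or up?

Each path is a sequence of 20 steps with 16 rights: C(20,16) = 4845.

4845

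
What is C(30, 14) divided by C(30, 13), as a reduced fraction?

17/14

C(n,k+1)/C(n,k) = (n−k)/(k+1) = (30−13)/(13+1) = 17/14.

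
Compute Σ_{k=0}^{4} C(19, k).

5036

1 + 19 + 171 + 969 + 3876 = 5036.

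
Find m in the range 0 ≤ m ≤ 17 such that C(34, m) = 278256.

C(34,m) increases on 0 ≤ m ≤ 17. C(34,4) = 46376 and C(34,5) = 278256, so m = 5.

5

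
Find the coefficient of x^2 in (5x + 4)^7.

The general term is C(7,j)·(5x)^j·(4)^(7-j); the x^2 term has j = 2.
C(7,2) = 21.
Coefficient = C(7,2) · 5^2 · 4^5 = 21 · 25 · 1024 = 537600.

537600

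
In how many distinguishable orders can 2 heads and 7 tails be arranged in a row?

36

Choose positions for the heads: C(9,2) = 36.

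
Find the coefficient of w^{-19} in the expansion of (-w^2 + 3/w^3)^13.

14073345

General term: C(13,j)·(-w^2)^j·(3/w^3)^(13-j), with w-exponent 2j − 3(13−j) = 5j − 39.
Set 5j − 39 = -19: j = 4.
C(13,4) = 715; (-1)^4 = 1; 3^9 = 19683.
Coefficient = 715 · 1 · 19683 = 14073345.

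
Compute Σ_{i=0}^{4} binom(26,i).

17902

1 + 26 + 325 + 2600 + 14950 = 17902.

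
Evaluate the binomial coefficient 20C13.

C(20,13) = C(20,7) by symmetry.
C(20,7) = (20·19·18·17·16·15·14) / 7! = 390700800 / 5040 = 77520.

77520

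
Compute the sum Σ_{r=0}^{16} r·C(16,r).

Since r·C(16,r) = 16·C(15,r−1), the sum is 16·2^15 = 16·32768 = 524288.

524288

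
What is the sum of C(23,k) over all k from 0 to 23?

8388608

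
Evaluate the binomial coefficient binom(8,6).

28

C(8,6) = C(8,2) by symmetry.
C(8,2) = (8·7) / 2! = 56 / 2 = 28.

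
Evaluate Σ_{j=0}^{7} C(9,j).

502

1 + 9 + 36 + 84 + 126 + 126 + 84 + 36 = 502.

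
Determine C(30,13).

119759850

C(30,13) = (30·29·28·27·26·25·24·23·22·21·20·19·18) / 13! = 745747076954880000 / 6227020800 = 119759850.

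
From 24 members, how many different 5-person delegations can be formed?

42504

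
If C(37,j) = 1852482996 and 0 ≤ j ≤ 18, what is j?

C(37,j) increases on 0 ≤ j ≤ 18. C(37,11) = 854992152 and C(37,12) = 1852482996, so j = 12.

12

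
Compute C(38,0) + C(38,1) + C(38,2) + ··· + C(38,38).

The entries of row 38 sum to 2^38 = 274877906944.

274877906944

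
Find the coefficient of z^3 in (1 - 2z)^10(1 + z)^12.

Coefficient of z^3 = Σ_{j} C(10,j)·(-2)^j·C(12,3-j)·1^(3-j) for j from 0 to 3.
= 220 + (-1320) + 2160 + (-960) = 100.

100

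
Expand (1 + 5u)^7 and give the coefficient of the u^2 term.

The general term is C(7,j)·(1)^j·(5u)^(7-j); the u^2 term has j = 5.
C(7,5) = 21.
Coefficient = C(7,5) · 5^2 = 21 · 25 = 525.

525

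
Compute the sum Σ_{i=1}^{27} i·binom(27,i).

Differentiating (1+x)^27 and setting x=1: Σ i·C(27,i) = 27·2^26 = 1811939328.

1811939328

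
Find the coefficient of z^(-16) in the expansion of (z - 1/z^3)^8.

General term: C(8,j)·(z)^j·(-1/z^3)^(8-j), with z-exponent 1j − 3(8−j) = 4j − 24.
Set 4j − 24 = -16: j = 2.
C(8,2) = 28; 1^2 = 1; (-1)^6 = 1.
Coefficient = 28 · 1 · 1 = 28.

28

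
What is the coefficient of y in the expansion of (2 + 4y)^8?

4096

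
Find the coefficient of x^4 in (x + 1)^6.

The general term is C(6,j)·(x)^j·(1)^(6-j); the x^4 term has j = 4.
C(6,4) = 15.
Coefficient = C(6,4) = 15.

15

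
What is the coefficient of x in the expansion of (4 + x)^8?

131072

The general term is C(8,j)·(4)^j·(x)^(8-j); the x^1 term has j = 7.
C(8,7) = 8.
Coefficient = C(8,7) · 4^7 = 8 · 16384 = 131072.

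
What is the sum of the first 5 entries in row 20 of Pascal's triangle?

1 + 20 + 190 + 1140 + 4845 = 6196.

6196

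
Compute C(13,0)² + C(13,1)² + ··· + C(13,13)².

By Vandermonde's identity, Σ C(13,i)² = C(26,13) = 10400600.

10400600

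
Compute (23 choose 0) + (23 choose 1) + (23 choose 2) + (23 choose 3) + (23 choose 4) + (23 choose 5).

44552

1 + 23 + 253 + 1771 + 8855 + 33649 = 44552.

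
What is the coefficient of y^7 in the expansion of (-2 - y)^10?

960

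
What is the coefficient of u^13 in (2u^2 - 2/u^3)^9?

General term: C(9,j)·(2u^2)^j·(-2/u^3)^(9-j), with u-exponent 2j − 3(9−j) = 5j − 27.
Set 5j − 27 = 13: j = 8.
C(9,8) = 9; 2^8 = 256; (-2)^1 = -2.
Coefficient = 9 · 256 · (-2) = -4608.

-4608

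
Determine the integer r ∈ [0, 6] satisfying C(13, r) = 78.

2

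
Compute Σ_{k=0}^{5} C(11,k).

1024

1 + 11 + 55 + 165 + 330 + 462 = 1024.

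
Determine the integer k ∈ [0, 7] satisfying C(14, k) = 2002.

5

C(14,k) increases on 0 ≤ k ≤ 7. C(14,4) = 1001 and C(14,5) = 2002, so k = 5.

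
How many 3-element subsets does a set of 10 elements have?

120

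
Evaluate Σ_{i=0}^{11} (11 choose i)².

705432

By Vandermonde's identity, Σ C(11,i)² = C(22,11) = 705432.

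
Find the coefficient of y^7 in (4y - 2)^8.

-262144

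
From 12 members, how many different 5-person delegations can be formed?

792

This is C(12,5) = 792.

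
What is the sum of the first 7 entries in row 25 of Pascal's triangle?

245506

1 + 25 + 300 + 2300 + 12650 + 53130 + 177100 = 245506.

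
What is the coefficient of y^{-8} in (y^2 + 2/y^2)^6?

General term: C(6,j)·(y^2)^j·(2/y^2)^(6-j), with y-exponent 2j − 2(6−j) = 4j − 12.
Set 4j − 12 = -8: j = 1.
C(6,1) = 6; 1^1 = 1; 2^5 = 32.
Coefficient = 6 · 1 · 32 = 192.

192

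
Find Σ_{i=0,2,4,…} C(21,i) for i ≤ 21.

1048576

Even-i terms of row 21 sum to 2^20 = 1048576.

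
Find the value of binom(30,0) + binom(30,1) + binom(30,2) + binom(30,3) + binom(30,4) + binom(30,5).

174437

1 + 30 + 435 + 4060 + 27405 + 142506 = 174437.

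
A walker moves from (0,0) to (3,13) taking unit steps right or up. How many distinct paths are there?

Each path is a sequence of 16 steps with 3 rights: C(16,3) = 560.

560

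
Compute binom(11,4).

C(11,4) = (11·10·9·8) / 4! = 7920 / 24 = 330.

330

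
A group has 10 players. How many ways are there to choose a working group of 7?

This is C(10,7) = 120.

120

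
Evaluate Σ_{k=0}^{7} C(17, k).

1 + 17 + 136 + 680 + 2380 + 6188 + 12376 + 19448 = 41226.

41226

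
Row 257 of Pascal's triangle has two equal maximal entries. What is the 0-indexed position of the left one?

For odd n = 257, C(257,r) peaks at r = (n−1)/2 and (n+1)/2; the lesser is 128.

128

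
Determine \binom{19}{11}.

75582

C(19,11) = C(19,8) by symmetry.
C(19,8) = (19·18·17·16·15·14·13·12) / 8! = 3047466240 / 40320 = 75582.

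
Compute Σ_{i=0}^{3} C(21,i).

1562

1 + 21 + 210 + 1330 = 1562.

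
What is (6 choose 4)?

C(6,4) = C(6,2) by symmetry.
C(6,2) = (6·5) / 2! = 30 / 2 = 15.

15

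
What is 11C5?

C(11,5) = (11·10·9·8·7) / 5! = 55440 / 120 = 462.

462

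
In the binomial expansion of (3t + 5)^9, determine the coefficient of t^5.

The general term is C(9,j)·(3t)^j·(5)^(9-j); the t^5 term has j = 5.
C(9,5) = 126.
Coefficient = C(9,5) · 3^5 · 5^4 = 126 · 243 · 625 = 19136250.

19136250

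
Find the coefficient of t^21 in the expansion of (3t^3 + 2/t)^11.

General term: C(11,j)·(3t^3)^j·(2/t)^(11-j), with t-exponent 3j − 1(11−j) = 4j − 11.
Set 4j − 11 = 21: j = 8.
C(11,8) = 165; 3^8 = 6561; 2^3 = 8.
Coefficient = 165 · 6561 · 8 = 8660520.

8660520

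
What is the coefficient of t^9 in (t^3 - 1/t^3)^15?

5005

General term: C(15,j)·(t^3)^j·(-1/t^3)^(15-j), with t-exponent 3j − 3(15−j) = 6j − 45.
Set 6j − 45 = 9: j = 9.
C(15,9) = 5005; 1^9 = 1; (-1)^6 = 1.
Coefficient = 5005 · 1 · 1 = 5005.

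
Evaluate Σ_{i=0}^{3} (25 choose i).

1 + 25 + 300 + 2300 = 2626.

2626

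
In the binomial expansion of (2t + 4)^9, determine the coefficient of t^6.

344064

The general term is C(9,j)·(2t)^j·(4)^(9-j); the t^6 term has j = 6.
C(9,6) = 84.
Coefficient = C(9,6) · 2^6 · 4^3 = 84 · 64 · 64 = 344064.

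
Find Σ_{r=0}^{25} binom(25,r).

33554432

Setting x = 1 in (1+x)^25 gives Σ C(25,r) = 2^25 = 33554432.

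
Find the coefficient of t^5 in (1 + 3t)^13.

The general term is C(13,j)·(1)^j·(3t)^(13-j); the t^5 term has j = 8.
C(13,8) = 1287.
Coefficient = C(13,8) · 3^5 = 1287 · 243 = 312741.

312741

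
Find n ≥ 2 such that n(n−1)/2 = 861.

n(n−1)/2 = 861 ⇒ n(n−1) = 1722. Since 42·41 = 1722, n = 42.

42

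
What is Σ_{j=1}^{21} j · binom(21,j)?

22020096

Differentiating (1+x)^21 and setting x=1: Σ j·C(21,j) = 21·2^20 = 22020096.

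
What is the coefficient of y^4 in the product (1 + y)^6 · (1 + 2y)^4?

Coefficient of y^4 = Σ_{j} C(6,j)·1^j·C(4,4-j)·2^(4-j) for j from 0 to 4.
= 16 + 192 + 360 + 160 + 15 = 743.

743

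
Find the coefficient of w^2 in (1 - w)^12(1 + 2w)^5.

Coefficient of w^2 = Σ_{j} C(12,j)·(-1)^j·C(5,2-j)·2^(2-j) for j from 0 to 2.
= 40 + (-120) + 66 = -14.

-14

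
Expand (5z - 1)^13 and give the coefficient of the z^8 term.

-502734375

The general term is C(13,j)·(5z)^j·(-1)^(13-j); the z^8 term has j = 8.
C(13,8) = 1287.
Coefficient = C(13,8) · 5^8 · (-1)^5 = 1287 · 390625 · (-1) = -502734375.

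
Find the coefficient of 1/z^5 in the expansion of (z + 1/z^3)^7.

General term: C(7,j)·(z)^j·(1/z^3)^(7-j), with z-exponent 1j − 3(7−j) = 4j − 21.
Set 4j − 21 = -5: j = 4.
C(7,4) = 35; 1^4 = 1; 1^3 = 1.
Coefficient = 35 · 1 · 1 = 35.

35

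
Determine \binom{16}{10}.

C(16,10) = C(16,6) by symmetry.
C(16,6) = (16·15·14·13·12·11) / 6! = 5765760 / 720 = 8008.

8008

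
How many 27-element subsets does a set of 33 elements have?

C(33,27) = C(33,6) by symmetry.
C(33,6) = (33·32·31·30·29·28) / 6! = 797448960 / 720 = 1107568.

1107568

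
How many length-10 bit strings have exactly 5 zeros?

Choose the 5 positions: C(10,5) = 252.

252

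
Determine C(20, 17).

C(20,17) = C(20,3) by symmetry.
C(20,3) = (20·19·18) / 3! = 6840 / 6 = 1140.

1140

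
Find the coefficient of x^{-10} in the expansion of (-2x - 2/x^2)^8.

General term: C(8,j)·(-2x)^j·(-2/x^2)^(8-j), with x-exponent 1j − 2(8−j) = 3j − 16.
Set 3j − 16 = -10: j = 2.
C(8,2) = 28; (-2)^2 = 4; (-2)^6 = 64.
Coefficient = 28 · 4 · 64 = 7168.

7168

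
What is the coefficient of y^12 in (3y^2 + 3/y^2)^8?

52488

General term: C(8,j)·(3y^2)^j·(3/y^2)^(8-j), with y-exponent 2j − 2(8−j) = 4j − 16.
Set 4j − 16 = 12: j = 7.
C(8,7) = 8; 3^7 = 2187; 3^1 = 3.
Coefficient = 8 · 2187 · 3 = 52488.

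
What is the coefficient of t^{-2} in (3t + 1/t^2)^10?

153090

General term: C(10,j)·(3t)^j·(1/t^2)^(10-j), with t-exponent 1j − 2(10−j) = 3j − 20.
Set 3j − 20 = -2: j = 6.
C(10,6) = 210; 3^6 = 729; 1^4 = 1.
Coefficient = 210 · 729 · 1 = 153090.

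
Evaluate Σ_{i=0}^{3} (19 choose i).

1 + 19 + 171 + 969 = 1160.

1160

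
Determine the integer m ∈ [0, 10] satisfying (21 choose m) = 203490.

8

C(21,m) increases on 0 ≤ m ≤ 10. C(21,7) = 116280 and C(21,8) = 203490, so m = 8.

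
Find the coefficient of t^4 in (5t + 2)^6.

The general term is C(6,j)·(5t)^j·(2)^(6-j); the t^4 term has j = 4.
C(6,4) = 15.
Coefficient = C(6,4) · 5^4 · 2^2 = 15 · 625 · 4 = 37500.

37500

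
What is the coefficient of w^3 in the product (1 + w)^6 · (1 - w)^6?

0

Coefficient of w^3 = Σ_{j} C(6,j)·1^j·C(6,3-j)·(-1)^(3-j) for j from 0 to 3.
= (-20) + 90 + (-90) + 20 = 0.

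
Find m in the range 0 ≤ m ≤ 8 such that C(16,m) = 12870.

C(16,m) increases on 0 ≤ m ≤ 8. C(16,7) = 11440 and C(16,8) = 12870, so m = 8.

8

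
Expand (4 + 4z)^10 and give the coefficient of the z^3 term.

125829120

The general term is C(10,j)·(4)^j·(4z)^(10-j); the z^3 term has j = 7.
C(10,7) = 120.
Coefficient = C(10,7) · 4^7 · 4^3 = 120 · 16384 · 64 = 125829120.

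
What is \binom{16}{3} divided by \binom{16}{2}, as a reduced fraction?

C(n,k+1)/C(n,k) = (n−k)/(k+1) = (16−2)/(2+1) = 14/3.

14/3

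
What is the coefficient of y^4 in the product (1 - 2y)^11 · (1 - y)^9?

27054

Coefficient of y^4 = Σ_{j} C(11,j)·(-2)^j·C(9,4-j)·(-1)^(4-j) for j from 0 to 4.
= 126 + 1848 + 7920 + 11880 + 5280 = 27054.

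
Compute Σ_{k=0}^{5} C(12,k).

1586

1 + 12 + 66 + 220 + 495 + 792 = 1586.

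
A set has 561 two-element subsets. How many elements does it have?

34

n(n−1)/2 = 561 ⇒ n(n−1) = 1122. Since 34·33 = 1122, n = 34.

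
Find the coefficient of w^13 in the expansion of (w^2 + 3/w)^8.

General term: C(8,j)·(w^2)^j·(3/w)^(8-j), with w-exponent 2j − 1(8−j) = 3j − 8.
Set 3j − 8 = 13: j = 7.
C(8,7) = 8; 1^7 = 1; 3^1 = 3.
Coefficient = 8 · 1 · 3 = 24.

24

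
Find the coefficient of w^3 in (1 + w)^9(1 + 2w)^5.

884

Coefficient of w^3 = Σ_{j} C(9,j)·1^j·C(5,3-j)·2^(3-j) for j from 0 to 3.
= 80 + 360 + 360 + 84 = 884.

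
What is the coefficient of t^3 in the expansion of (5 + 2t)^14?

142187500000

The general term is C(14,j)·(5)^j·(2t)^(14-j); the t^3 term has j = 11.
C(14,11) = 364.
Coefficient = C(14,11) · 5^11 · 2^3 = 364 · 48828125 · 8 = 142187500000.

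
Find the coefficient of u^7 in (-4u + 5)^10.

The general term is C(10,j)·(-4u)^j·(5)^(10-j); the u^7 term has j = 7.
C(10,7) = 120.
Coefficient = C(10,7) · (-4)^7 · 5^3 = 120 · (-16384) · 125 = -245760000.

-245760000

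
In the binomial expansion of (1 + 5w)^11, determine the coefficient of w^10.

107421875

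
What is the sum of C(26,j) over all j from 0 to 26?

Setting x = 1 in (1+x)^26 gives Σ C(26,j) = 2^26 = 67108864.

67108864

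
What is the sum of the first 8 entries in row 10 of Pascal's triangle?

968

1 + 10 + 45 + 120 + 210 + 252 + 210 + 120 = 968.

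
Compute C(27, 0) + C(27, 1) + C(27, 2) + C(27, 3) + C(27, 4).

1 + 27 + 351 + 2925 + 17550 = 20854.

20854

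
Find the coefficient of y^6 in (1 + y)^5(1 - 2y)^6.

Coefficient of y^6 = Σ_{j} C(5,j)·1^j·C(6,6-j)·(-2)^(6-j) for j from 0 to 5.
= 64 + (-960) + 2400 + (-1600) + 300 + (-12) = 192.

192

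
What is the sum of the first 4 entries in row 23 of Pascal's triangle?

1 + 23 + 253 + 1771 = 2048.

2048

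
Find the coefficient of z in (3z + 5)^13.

9521484375

The general term is C(13,j)·(3z)^j·(5)^(13-j); the z^1 term has j = 1.
C(13,1) = 13.
Coefficient = C(13,1) · 3^1 · 5^12 = 13 · 3 · 244140625 = 9521484375.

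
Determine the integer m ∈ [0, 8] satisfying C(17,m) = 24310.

C(17,m) increases on 0 ≤ m ≤ 8. C(17,7) = 19448 and C(17,8) = 24310, so m = 8.

8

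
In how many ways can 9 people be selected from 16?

This is C(16,9) = 11440.

11440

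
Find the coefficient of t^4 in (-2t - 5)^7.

-70000

The general term is C(7,j)·(-2t)^j·(-5)^(7-j); the t^4 term has j = 4.
C(7,4) = 35.
Coefficient = C(7,4) · (-2)^4 · (-5)^3 = 35 · 16 · (-125) = -70000.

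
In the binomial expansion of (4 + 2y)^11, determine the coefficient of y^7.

The general term is C(11,j)·(4)^j·(2y)^(11-j); the y^7 term has j = 4.
C(11,4) = 330.
Coefficient = C(11,4) · 4^4 · 2^7 = 330 · 256 · 128 = 10813440.

10813440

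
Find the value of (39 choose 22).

51021117810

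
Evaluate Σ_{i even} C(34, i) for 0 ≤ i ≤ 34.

Even-i terms of row 34 sum to 2^33 = 8589934592.

8589934592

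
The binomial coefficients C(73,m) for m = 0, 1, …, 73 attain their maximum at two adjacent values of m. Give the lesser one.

For odd n = 73, C(73,m) peaks at m = (n−1)/2 and (n+1)/2; the lesser is 36.

36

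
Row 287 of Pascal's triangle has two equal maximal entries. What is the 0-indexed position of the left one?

For odd n = 287, C(287,k) peaks at k = (n−1)/2 and (n+1)/2; the lower is 143.

143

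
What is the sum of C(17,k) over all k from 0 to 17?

Setting x = 1 in (1+x)^17 gives Σ C(17,k) = 2^17 = 131072.

131072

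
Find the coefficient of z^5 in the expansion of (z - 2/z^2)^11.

220

General term: C(11,j)·(z)^j·(-2/z^2)^(11-j), with z-exponent 1j − 2(11−j) = 3j − 22.
Set 3j − 22 = 5: j = 9.
C(11,9) = 55; 1^9 = 1; (-2)^2 = 4.
Coefficient = 55 · 1 · 4 = 220.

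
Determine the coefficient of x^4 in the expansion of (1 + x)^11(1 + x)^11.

7315

(1 + x)^11(1 + x)^11 = (1 + x)^22, so the coefficient of x^4 is C(22,4)·1^4 = 7315·1 = 7315.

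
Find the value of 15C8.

C(15,8) = C(15,7) by symmetry.
C(15,7) = (15·14·13·12·11·10·9) / 7! = 32432400 / 5040 = 6435.

6435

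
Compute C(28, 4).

C(28,4) = (28·27·26·25) / 4! = 491400 / 24 = 20475.

20475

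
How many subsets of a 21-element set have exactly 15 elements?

54264

Choose the 15 positions: C(21,15) = 54264.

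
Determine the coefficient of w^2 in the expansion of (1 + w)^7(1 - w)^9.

Coefficient of w^2 = Σ_{j} C(7,j)·1^j·C(9,2-j)·(-1)^(2-j) for j from 0 to 2.
= 36 + (-63) + 21 = -6.

-6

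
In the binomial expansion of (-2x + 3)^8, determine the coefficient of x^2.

The general term is C(8,j)·(-2x)^j·(3)^(8-j); the x^2 term has j = 2.
C(8,2) = 28.
Coefficient = C(8,2) · (-2)^2 · 3^6 = 28 · 4 · 729 = 81648.

81648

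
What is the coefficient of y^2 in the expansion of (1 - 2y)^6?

60

The general term is C(6,j)·(1)^j·(-2y)^(6-j); the y^2 term has j = 4.
C(6,4) = 15.
Coefficient = C(6,4) · (-2)^2 = 15 · 4 = 60.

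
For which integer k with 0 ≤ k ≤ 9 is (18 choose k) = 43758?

C(18,k) increases on 0 ≤ k ≤ 9. C(18,7) = 31824 and C(18,8) = 43758, so k = 8.

8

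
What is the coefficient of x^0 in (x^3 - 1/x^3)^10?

General term: C(10,j)·(x^3)^j·(-1/x^3)^(10-j), with x-exponent 3j − 3(10−j) = 6j − 30.
Set 6j − 30 = 0: j = 5.
C(10,5) = 252; 1^5 = 1; (-1)^5 = -1.
Coefficient = 252 · 1 · (-1) = -252.

-252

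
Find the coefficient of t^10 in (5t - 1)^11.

The general term is C(11,j)·(5t)^j·(-1)^(11-j); the t^10 term has j = 10.
C(11,10) = 11.
Coefficient = C(11,10) · 5^10 · (-1)^1 = 11 · 9765625 · (-1) = -107421875.

-107421875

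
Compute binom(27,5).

C(27,5) = (27·26·25·24·23) / 5! = 9687600 / 120 = 80730.

80730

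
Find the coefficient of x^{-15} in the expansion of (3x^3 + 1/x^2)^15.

General term: C(15,j)·(3x^3)^j·(1/x^2)^(15-j), with x-exponent 3j − 2(15−j) = 5j − 30.
Set 5j − 30 = -15: j = 3.
C(15,3) = 455; 3^3 = 27; 1^12 = 1.
Coefficient = 455 · 27 · 1 = 12285.

12285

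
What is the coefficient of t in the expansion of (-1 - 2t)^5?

The general term is C(5,j)·(-1)^j·(-2t)^(5-j); the t^1 term has j = 4.
C(5,4) = 5.
Coefficient = C(5,4) · (-2)^1 = 5 · (-2) = -10.

-10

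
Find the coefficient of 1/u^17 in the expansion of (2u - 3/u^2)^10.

General term: C(10,j)·(2u)^j·(-3/u^2)^(10-j), with u-exponent 1j − 2(10−j) = 3j − 20.
Set 3j − 20 = -17: j = 1.
C(10,1) = 10; 2^1 = 2; (-3)^9 = -19683.
Coefficient = 10 · 2 · (-19683) = -393660.

-393660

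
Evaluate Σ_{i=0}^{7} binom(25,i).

1 + 25 + 300 + 2300 + 12650 + 53130 + 177100 + 480700 = 726206.

726206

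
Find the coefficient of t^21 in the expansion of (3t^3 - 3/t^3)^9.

-177147

General term: C(9,j)·(3t^3)^j·(-3/t^3)^(9-j), with t-exponent 3j − 3(9−j) = 6j − 27.
Set 6j − 27 = 21: j = 8.
C(9,8) = 9; 3^8 = 6561; (-3)^1 = -3.
Coefficient = 9 · 6561 · (-3) = -177147.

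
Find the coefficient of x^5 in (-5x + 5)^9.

The general term is C(9,j)·(-5x)^j·(5)^(9-j); the x^5 term has j = 5.
C(9,5) = 126.
Coefficient = C(9,5) · (-5)^5 · 5^4 = 126 · (-3125) · 625 = -246093750.

-246093750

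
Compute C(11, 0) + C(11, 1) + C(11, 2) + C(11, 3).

232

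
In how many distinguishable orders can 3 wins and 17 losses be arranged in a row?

1140

Choose positions for the wins: C(20,3) = 1140.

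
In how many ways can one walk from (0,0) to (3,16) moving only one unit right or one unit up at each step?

Each path is a sequence of 19 steps with 3 rights: C(19,3) = 969.

969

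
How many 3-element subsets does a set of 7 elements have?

35

C(7,3) = (7·6·5) / 3! = 210 / 6 = 35.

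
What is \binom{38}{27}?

C(38,27) = C(38,11) by symmetry.
C(38,11) = (38·37·36·35·34·33·32·31·30·29·28) / 11! = 48032775105638400 / 39916800 = 1203322288.

1203322288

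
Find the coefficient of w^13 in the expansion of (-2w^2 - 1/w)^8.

General term: C(8,j)·(-2w^2)^j·(-1/w)^(8-j), with w-exponent 2j − 1(8−j) = 3j − 8.
Set 3j − 8 = 13: j = 7.
C(8,7) = 8; (-2)^7 = -128; (-1)^1 = -1.
Coefficient = 8 · (-128) · (-1) = 1024.

1024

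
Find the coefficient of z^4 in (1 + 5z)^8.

The general term is C(8,j)·(1)^j·(5z)^(8-j); the z^4 term has j = 4.
C(8,4) = 70.
Coefficient = C(8,4) · 5^4 = 70 · 625 = 43750.

43750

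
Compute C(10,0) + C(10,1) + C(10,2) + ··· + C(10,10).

Setting x = 1 in (1+x)^10 gives Σ C(10,r) = 2^10 = 1024.

1024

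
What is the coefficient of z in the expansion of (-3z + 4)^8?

-393216

The general term is C(8,j)·(-3z)^j·(4)^(8-j); the z^1 term has j = 1.
C(8,1) = 8.
Coefficient = C(8,1) · (-3)^1 · 4^7 = 8 · (-3) · 16384 = -393216.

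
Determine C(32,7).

3365856

C(32,7) = (32·31·30·29·28·27·26) / 7! = 16963914240 / 5040 = 3365856.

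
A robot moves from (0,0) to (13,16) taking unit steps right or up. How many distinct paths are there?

Each path is a sequence of 29 steps with 13 rights: C(29,13) = 67863915.

67863915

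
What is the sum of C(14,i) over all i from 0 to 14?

The entries of row 14 sum to 2^14 = 16384.

16384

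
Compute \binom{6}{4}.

15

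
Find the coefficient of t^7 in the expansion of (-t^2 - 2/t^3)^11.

-1320

General term: C(11,j)·(-t^2)^j·(-2/t^3)^(11-j), with t-exponent 2j − 3(11−j) = 5j − 33.
Set 5j − 33 = 7: j = 8.
C(11,8) = 165; (-1)^8 = 1; (-2)^3 = -8.
Coefficient = 165 · 1 · (-8) = -1320.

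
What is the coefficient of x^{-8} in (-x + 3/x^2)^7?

General term: C(7,j)·(-x)^j·(3/x^2)^(7-j), with x-exponent 1j − 2(7−j) = 3j − 14.
Set 3j − 14 = -8: j = 2.
C(7,2) = 21; (-1)^2 = 1; 3^5 = 243.
Coefficient = 21 · 1 · 243 = 5103.

5103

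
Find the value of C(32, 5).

C(32,5) = (32·31·30·29·28) / 5! = 24165120 / 120 = 201376.

201376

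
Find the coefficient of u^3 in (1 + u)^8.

The general term is C(8,j)·(1)^j·(u)^(8-j); the u^3 term has j = 5.
C(8,5) = 56.
Coefficient = C(8,5) = 56.

56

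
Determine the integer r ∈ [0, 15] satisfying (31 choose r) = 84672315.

C(31,r) increases on 0 ≤ r ≤ 15. C(31,10) = 44352165 and C(31,11) = 84672315, so r = 11.

11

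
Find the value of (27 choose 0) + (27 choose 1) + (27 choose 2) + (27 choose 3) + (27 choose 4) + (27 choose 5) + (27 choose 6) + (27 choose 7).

1285624

1 + 27 + 351 + 2925 + 17550 + 80730 + 296010 + 888030 = 1285624.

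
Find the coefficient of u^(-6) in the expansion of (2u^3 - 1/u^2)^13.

General term: C(13,j)·(2u^3)^j·(-1/u^2)^(13-j), with u-exponent 3j − 2(13−j) = 5j − 26.
Set 5j − 26 = -6: j = 4.
C(13,4) = 715; 2^4 = 16; (-1)^9 = -1.
Coefficient = 715 · 16 · (-1) = -11440.

-11440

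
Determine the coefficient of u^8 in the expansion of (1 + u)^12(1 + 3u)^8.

Coefficient of u^8 = Σ_{j} C(12,j)·1^j·C(8,8-j)·3^(8-j) for j from 0 to 8.
= 6561 + 209952 + 1347192 + 2993760 + 2806650 + 1197504 + 232848 + 19008 + 495 = 8813970.

8813970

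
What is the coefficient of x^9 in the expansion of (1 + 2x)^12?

The general term is C(12,j)·(1)^j·(2x)^(12-j); the x^9 term has j = 3.
C(12,3) = 220.
Coefficient = C(12,3) · 2^9 = 220 · 512 = 112640.

112640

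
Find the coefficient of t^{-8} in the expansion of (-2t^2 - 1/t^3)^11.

-14784

General term: C(11,j)·(-2t^2)^j·(-1/t^3)^(11-j), with t-exponent 2j − 3(11−j) = 5j − 33.
Set 5j − 33 = -8: j = 5.
C(11,5) = 462; (-2)^5 = -32; (-1)^6 = 1.
Coefficient = 462 · (-32) · 1 = -14784.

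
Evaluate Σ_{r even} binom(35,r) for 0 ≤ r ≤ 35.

17179869184

Even-r terms of row 35 sum to 2^34 = 17179869184.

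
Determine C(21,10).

C(21,10) = (21·20·19·18·17·16·15·14·13·12) / 10! = 1279935820800 / 3628800 = 352716.

352716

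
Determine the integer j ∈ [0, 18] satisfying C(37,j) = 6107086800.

C(37,j) increases on 0 ≤ j ≤ 18. C(37,13) = 3562467300 and C(37,14) = 6107086800, so j = 14.

14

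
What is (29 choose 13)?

C(29,13) = (29·28·27·26·25·24·23·22·21·20·19·18·17) / 13! = 422590010274432000 / 6227020800 = 67863915.

67863915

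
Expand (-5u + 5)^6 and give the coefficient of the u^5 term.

-93750

The general term is C(6,j)·(-5u)^j·(5)^(6-j); the u^5 term has j = 5.
C(6,5) = 6.
Coefficient = C(6,5) · (-5)^5 · 5^1 = 6 · (-3125) · 5 = -93750.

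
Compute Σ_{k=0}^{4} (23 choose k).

10903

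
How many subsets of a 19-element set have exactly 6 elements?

Choose the 6 positions: C(19,6) = 27132.

27132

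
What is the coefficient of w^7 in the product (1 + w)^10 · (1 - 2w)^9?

1140

Coefficient of w^7 = Σ_{j} C(10,j)·1^j·C(9,7-j)·(-2)^(7-j) for j from 0 to 7.
= (-4608) + 53760 + (-181440) + 241920 + (-141120) + 36288 + (-3780) + 120 = 1140.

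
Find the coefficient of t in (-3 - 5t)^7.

The general term is C(7,j)·(-3)^j·(-5t)^(7-j); the t^1 term has j = 6.
C(7,6) = 7.
Coefficient = C(7,6) · (-3)^6 · (-5)^1 = 7 · 729 · (-5) = -25515.

-25515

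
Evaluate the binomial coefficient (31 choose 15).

300540195

C(31,15) = (31·30·29·28·27·26·25·24·23·22·21·20·19·18·17) / 15! = 393008709555221760000 / 1307674368000 = 300540195.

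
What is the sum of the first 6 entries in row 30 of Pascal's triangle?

1 + 30 + 435 + 4060 + 27405 + 142506 = 174437.

174437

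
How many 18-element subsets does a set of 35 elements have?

4537567650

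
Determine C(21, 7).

116280

C(21,7) = (21·20·19·18·17·16·15) / 7! = 586051200 / 5040 = 116280.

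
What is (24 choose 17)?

C(24,17) = C(24,7) by symmetry.
C(24,7) = (24·23·22·21·20·19·18) / 7! = 1744364160 / 5040 = 346104.

346104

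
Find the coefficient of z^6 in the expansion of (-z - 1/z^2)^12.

66

General term: C(12,j)·(-z)^j·(-1/z^2)^(12-j), with z-exponent 1j − 2(12−j) = 3j − 24.
Set 3j − 24 = 6: j = 10.
C(12,10) = 66; (-1)^10 = 1; (-1)^2 = 1.
Coefficient = 66 · 1 · 1 = 66.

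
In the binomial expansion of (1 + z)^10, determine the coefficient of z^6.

The general term is C(10,j)·(1)^j·(z)^(10-j); the z^6 term has j = 4.
C(10,4) = 210.
Coefficient = C(10,4) = 210.

210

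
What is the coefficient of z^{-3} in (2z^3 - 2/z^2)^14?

General term: C(14,j)·(2z^3)^j·(-2/z^2)^(14-j), with z-exponent 3j − 2(14−j) = 5j − 28.
Set 5j − 28 = -3: j = 5.
C(14,5) = 2002; 2^5 = 32; (-2)^9 = -512.
Coefficient = 2002 · 32 · (-512) = -32800768.

-32800768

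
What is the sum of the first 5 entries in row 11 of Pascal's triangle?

1 + 11 + 55 + 165 + 330 = 562.

562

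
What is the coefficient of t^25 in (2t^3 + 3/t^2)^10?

General term: C(10,j)·(2t^3)^j·(3/t^2)^(10-j), with t-exponent 3j − 2(10−j) = 5j − 20.
Set 5j − 20 = 25: j = 9.
C(10,9) = 10; 2^9 = 512; 3^1 = 3.
Coefficient = 10 · 512 · 3 = 15360.

15360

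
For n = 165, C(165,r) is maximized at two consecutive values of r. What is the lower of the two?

82

For odd n = 165, C(165,r) peaks at r = (n−1)/2 and (n+1)/2; the lower is 82.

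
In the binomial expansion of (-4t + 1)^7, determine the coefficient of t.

The general term is C(7,j)·(-4t)^j·(1)^(7-j); the t^1 term has j = 1.
C(7,1) = 7.
Coefficient = C(7,1) · (-4)^1 = 7 · (-4) = -28.

-28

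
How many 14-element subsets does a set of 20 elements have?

C(20,14) = C(20,6) by symmetry.
C(20,6) = (20·19·18·17·16·15) / 6! = 27907200 / 720 = 38760.

38760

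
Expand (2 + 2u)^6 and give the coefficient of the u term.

The general term is C(6,j)·(2)^j·(2u)^(6-j); the u^1 term has j = 5.
C(6,5) = 6.
Coefficient = C(6,5) · 2^5 · 2^1 = 6 · 32 · 2 = 384.

384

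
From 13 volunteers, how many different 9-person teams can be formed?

715

This is C(13,9) = 715.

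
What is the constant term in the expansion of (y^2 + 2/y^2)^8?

General term: C(8,j)·(y^2)^j·(2/y^2)^(8-j), with y-exponent 2j − 2(8−j) = 4j − 16.
Set 4j − 16 = 0: j = 4.
C(8,4) = 70; 1^4 = 1; 2^4 = 16.
Coefficient = 70 · 1 · 16 = 1120.

1120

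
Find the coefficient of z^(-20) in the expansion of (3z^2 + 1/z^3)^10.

405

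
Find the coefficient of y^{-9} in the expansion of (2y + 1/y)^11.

22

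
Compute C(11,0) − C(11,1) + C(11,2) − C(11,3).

The partial alternating sum Σ_{k=0}^{3} (−1)^k C(11,k) = (−1)^3 C(10,3) = -120.

-120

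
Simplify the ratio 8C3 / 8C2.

C(n,k+1)/C(n,k) = (n−k)/(k+1) = (8−2)/(2+1) = 6/3 = 2.

2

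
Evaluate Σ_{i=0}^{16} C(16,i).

65536

The entries of row 16 sum to 2^16 = 65536.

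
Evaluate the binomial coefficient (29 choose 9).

C(29,9) = (29·28·27·26·25·24·23·22·21) / 9! = 3634245014400 / 362880 = 10015005.

10015005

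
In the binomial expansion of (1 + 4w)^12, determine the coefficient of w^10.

The general term is C(12,j)·(1)^j·(4w)^(12-j); the w^10 term has j = 2.
C(12,2) = 66.
Coefficient = C(12,2) · 4^10 = 66 · 1048576 = 69206016.

69206016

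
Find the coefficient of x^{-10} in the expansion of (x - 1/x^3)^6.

15

General term: C(6,j)·(x)^j·(-1/x^3)^(6-j), with x-exponent 1j − 3(6−j) = 4j − 18.
Set 4j − 18 = -10: j = 2.
C(6,2) = 15; 1^2 = 1; (-1)^4 = 1.
Coefficient = 15 · 1 · 1 = 15.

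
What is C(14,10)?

1001

C(14,10) = C(14,4) by symmetry.
C(14,4) = (14·13·12·11) / 4! = 24024 / 24 = 1001.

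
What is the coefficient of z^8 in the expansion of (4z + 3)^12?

The general term is C(12,j)·(4z)^j·(3)^(12-j); the z^8 term has j = 8.
C(12,8) = 495.
Coefficient = C(12,8) · 4^8 · 3^4 = 495 · 65536 · 81 = 2627665920.

2627665920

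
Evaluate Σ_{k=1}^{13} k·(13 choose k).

53248

Differentiating (1+x)^13 and setting x=1: Σ k·C(13,k) = 13·2^12 = 53248.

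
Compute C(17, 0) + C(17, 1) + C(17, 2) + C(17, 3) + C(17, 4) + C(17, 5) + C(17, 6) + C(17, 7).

41226

1 + 17 + 136 + 680 + 2380 + 6188 + 12376 + 19448 = 41226.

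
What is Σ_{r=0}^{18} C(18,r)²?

Σ C(18,r)² is the coefficient of x^18 in (1+x)^18(1+x)^18 = (1+x)^36, i.e. C(36,18) = 9075135300.

9075135300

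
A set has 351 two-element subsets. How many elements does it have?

27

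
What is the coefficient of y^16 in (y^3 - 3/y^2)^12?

General term: C(12,j)·(y^3)^j·(-3/y^2)^(12-j), with y-exponent 3j − 2(12−j) = 5j − 24.
Set 5j − 24 = 16: j = 8.
C(12,8) = 495; 1^8 = 1; (-3)^4 = 81.
Coefficient = 495 · 1 · 81 = 40095.

40095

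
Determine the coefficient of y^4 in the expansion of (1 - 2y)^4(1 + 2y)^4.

Coefficient of y^4 = Σ_{j} C(4,j)·(-2)^j·C(4,4-j)·2^(4-j) for j from 0 to 4.
= 16 + (-256) + 576 + (-256) + 16 = 96.

96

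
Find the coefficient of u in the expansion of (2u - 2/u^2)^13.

5857280

General term: C(13,j)·(2u)^j·(-2/u^2)^(13-j), with u-exponent 1j − 2(13−j) = 3j − 26.
Set 3j − 26 = 1: j = 9.
C(13,9) = 715; 2^9 = 512; (-2)^4 = 16.
Coefficient = 715 · 512 · 16 = 5857280.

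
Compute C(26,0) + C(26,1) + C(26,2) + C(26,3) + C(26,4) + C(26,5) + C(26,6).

313912

1 + 26 + 325 + 2600 + 14950 + 65780 + 230230 = 313912.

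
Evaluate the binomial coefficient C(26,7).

657800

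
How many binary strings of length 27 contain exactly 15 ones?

17383860

Choose the 15 positions: C(27,15) = 17383860.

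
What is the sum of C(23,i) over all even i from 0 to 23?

Half of (1+1)^23 + (1−1)^23 gives the even-index sum: 2^22 = 4194304.

4194304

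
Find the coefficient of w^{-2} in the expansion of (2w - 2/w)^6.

960

General term: C(6,j)·(2w)^j·(-2/w)^(6-j), with w-exponent 1j − 1(6−j) = 2j − 6.
Set 2j − 6 = -2: j = 2.
C(6,2) = 15; 2^2 = 4; (-2)^4 = 16.
Coefficient = 15 · 4 · 16 = 960.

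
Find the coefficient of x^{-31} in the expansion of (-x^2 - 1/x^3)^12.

12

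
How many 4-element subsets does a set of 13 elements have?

C(13,4) = (13·12·11·10) / 4! = 17160 / 24 = 715.

715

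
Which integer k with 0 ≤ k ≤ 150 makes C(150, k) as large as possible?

75

C(150,k) is maximized at k = 150/2 = 75.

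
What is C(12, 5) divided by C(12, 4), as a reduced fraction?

C(n,k+1)/C(n,k) = (n−k)/(k+1) = (12−4)/(4+1) = 8/5.

8/5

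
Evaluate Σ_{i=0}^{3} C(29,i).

1 + 29 + 406 + 3654 = 4090.

4090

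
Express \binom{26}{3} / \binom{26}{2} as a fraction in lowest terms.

C(n,k+1)/C(n,k) = (n−k)/(k+1) = (26−2)/(2+1) = 24/3 = 8.

8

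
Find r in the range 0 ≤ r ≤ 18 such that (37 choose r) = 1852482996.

12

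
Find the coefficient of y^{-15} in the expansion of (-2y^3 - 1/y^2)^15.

-3640

General term: C(15,j)·(-2y^3)^j·(-1/y^2)^(15-j), with y-exponent 3j − 2(15−j) = 5j − 30.
Set 5j − 30 = -15: j = 3.
C(15,3) = 455; (-2)^3 = -8; (-1)^12 = 1.
Coefficient = 455 · (-8) · 1 = -3640.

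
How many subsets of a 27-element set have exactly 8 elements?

2220075

Choose the 8 positions: C(27,8) = 2220075.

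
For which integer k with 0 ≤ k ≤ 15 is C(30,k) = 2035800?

7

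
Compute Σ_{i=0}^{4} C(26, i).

17902

1 + 26 + 325 + 2600 + 14950 = 17902.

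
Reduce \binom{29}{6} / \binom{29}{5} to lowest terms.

C(n,k+1)/C(n,k) = (n−k)/(k+1) = (29−5)/(5+1) = 24/6 = 4.

4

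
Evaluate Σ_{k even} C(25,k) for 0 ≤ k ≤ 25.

16777216

Half of (1+1)^25 + (1−1)^25 gives the even-index sum: 2^24 = 16777216.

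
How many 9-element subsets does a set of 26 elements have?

3124550

C(26,9) = (26·25·24·23·22·21·20·19·18) / 9! = 1133836704000 / 362880 = 3124550.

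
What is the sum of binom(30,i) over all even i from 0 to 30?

Even-i terms of row 30 sum to 2^29 = 536870912.

536870912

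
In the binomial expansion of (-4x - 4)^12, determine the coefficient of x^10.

The general term is C(12,j)·(-4x)^j·(-4)^(12-j); the x^10 term has j = 10.
C(12,10) = 66.
Coefficient = C(12,10) · (-4)^10 · (-4)^2 = 66 · 1048576 · 16 = 1107296256.

1107296256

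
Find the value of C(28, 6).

C(28,6) = (28·27·26·25·24·23) / 6! = 271252800 / 720 = 376740.

376740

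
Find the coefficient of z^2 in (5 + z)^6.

The general term is C(6,j)·(5)^j·(z)^(6-j); the z^2 term has j = 4.
C(6,4) = 15.
Coefficient = C(6,4) · 5^4 = 15 · 625 = 9375.

9375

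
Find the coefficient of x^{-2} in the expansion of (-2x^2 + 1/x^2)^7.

General term: C(7,j)·(-2x^2)^j·(1/x^2)^(7-j), with x-exponent 2j − 2(7−j) = 4j − 14.
Set 4j − 14 = -2: j = 3.
C(7,3) = 35; (-2)^3 = -8; 1^4 = 1.
Coefficient = 35 · (-8) · 1 = -280.

-280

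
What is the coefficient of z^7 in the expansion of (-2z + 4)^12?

The general term is C(12,j)·(-2z)^j·(4)^(12-j); the z^7 term has j = 7.
C(12,7) = 792.
Coefficient = C(12,7) · (-2)^7 · 4^5 = 792 · (-128) · 1024 = -103809024.

-103809024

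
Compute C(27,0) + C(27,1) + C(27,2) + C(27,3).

3304

1 + 27 + 351 + 2925 = 3304.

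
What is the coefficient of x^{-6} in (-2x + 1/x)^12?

-1760

General term: C(12,j)·(-2x)^j·(1/x)^(12-j), with x-exponent 1j − 1(12−j) = 2j − 12.
Set 2j − 12 = -6: j = 3.
C(12,3) = 220; (-2)^3 = -8; 1^9 = 1.
Coefficient = 220 · (-8) · 1 = -1760.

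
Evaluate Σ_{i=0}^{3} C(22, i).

1 + 22 + 231 + 1540 = 1794.

1794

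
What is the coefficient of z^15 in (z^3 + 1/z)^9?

General term: C(9,j)·(z^3)^j·(1/z)^(9-j), with z-exponent 3j − 1(9−j) = 4j − 9.
Set 4j − 9 = 15: j = 6.
C(9,6) = 84; 1^6 = 1; 1^3 = 1.
Coefficient = 84 · 1 · 1 = 84.

84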